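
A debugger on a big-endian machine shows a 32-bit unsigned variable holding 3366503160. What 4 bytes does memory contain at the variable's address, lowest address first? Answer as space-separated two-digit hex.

C8 A8 C2 F8

3366503160 in hexadecimal, padded to 32 bits, is 0xC8A8C2F8.
Split into bytes (most-significant first): C8 A8 C2 F8.
Big-endian stores the most-significant byte at the lowest address.
So the memory order matches the most-significant-first order: C8 A8 C2 F8.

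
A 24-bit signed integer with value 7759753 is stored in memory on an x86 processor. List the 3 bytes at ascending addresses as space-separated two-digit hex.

89 67 76

7759753 in hexadecimal, padded to 24 bits, is 0x766789.
Split into bytes (most-significant first): 76 67 89.
In little-endian order the low byte comes first in memory.
So at ascending addresses the bytes are 89 67 76.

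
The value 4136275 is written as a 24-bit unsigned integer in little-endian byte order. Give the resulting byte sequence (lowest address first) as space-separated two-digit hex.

53 1D 3F

4136275 in hexadecimal, padded to 24 bits, is 0x3F1D53.
Split into bytes (most-significant first): 3F 1D 53.
In little-endian order the low byte comes first in memory.
So at ascending addresses the bytes are 53 1D 3F.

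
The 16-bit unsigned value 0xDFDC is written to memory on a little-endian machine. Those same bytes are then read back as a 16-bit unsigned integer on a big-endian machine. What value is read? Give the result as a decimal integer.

56543

Stored little-endian, the bytes at ascending addresses are DC DF.
Read back as big-endian, the last byte is least significant, giving 0xDCDF.
0xDCDF = 56543.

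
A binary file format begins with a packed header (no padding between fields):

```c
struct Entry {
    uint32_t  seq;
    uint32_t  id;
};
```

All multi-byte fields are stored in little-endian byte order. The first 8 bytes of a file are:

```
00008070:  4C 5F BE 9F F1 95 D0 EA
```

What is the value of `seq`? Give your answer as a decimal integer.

`seq` is the first field, at byte offset 0, occupying 4 bytes.
Bytes at offsets 0..3: 4C 5F BE 9F.
Little-endian stores the least-significant byte at the lowest address.
Reassemble most-significant byte first: 9F BE 5F 4C → 0x9FBE5F4C.
0x9FBE5F4C = 2680053580.

2680053580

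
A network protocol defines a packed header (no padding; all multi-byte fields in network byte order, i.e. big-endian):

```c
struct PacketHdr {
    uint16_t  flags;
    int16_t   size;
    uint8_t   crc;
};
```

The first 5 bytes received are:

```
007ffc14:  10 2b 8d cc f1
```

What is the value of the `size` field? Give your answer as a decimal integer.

-29236

`size` follows `flags` (2 bytes), so it starts at byte offset 2 and occupies 2 bytes.
Bytes at offsets 2..3: 8D CC.
Big-endian stores the most-significant byte at the lowest address.
The bytes are already most-significant first: 0x8DCC.
Top bit is set, so as a signed 16-bit value this is 0x8DCC − 2^16 = -29236.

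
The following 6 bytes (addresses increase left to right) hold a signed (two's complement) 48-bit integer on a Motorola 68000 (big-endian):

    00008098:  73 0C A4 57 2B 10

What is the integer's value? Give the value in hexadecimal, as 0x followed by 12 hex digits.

Big-endian stores the most-significant byte at the lowest address.
The bytes are already most-significant first: 0x730CA4572B10.

0x730CA4572B10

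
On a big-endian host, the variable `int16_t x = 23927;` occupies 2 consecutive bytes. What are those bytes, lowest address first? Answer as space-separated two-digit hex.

23927 in hexadecimal, padded to 16 bits, is 0x5D77.
Split into bytes (most-significant first): 5D 77.
Big-endian stores the most-significant byte at the lowest address.
So the memory order matches the most-significant-first order: 5D 77.

5D 77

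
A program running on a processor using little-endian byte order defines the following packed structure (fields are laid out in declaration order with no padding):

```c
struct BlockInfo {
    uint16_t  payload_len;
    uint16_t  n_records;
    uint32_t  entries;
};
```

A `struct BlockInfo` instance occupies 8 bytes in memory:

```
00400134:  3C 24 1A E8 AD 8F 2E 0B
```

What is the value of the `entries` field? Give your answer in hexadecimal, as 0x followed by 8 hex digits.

0x0B2E8FAD

`entries` follows `payload_len` (2 B), `n_records` (2 B), so it starts at offset 2 + 2 = 4 and occupies 4 bytes.
Bytes at offsets 4..7: AD 8F 2E 0B.
Little-endian: lowest address holds the least-significant byte.
Reassemble most-significant byte first: 0B 2E 8F AD → 0x0B2E8FAD.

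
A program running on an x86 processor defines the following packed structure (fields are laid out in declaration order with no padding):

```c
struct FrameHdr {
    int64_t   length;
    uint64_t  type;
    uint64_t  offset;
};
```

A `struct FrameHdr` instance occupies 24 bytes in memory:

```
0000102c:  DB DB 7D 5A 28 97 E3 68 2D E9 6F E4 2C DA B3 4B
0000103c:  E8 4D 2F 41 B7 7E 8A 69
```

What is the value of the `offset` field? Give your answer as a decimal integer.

7605030246306237928

`offset` follows `length` (8 B), `type` (8 B), so it starts at offset 8 + 8 = 16 and occupies 8 bytes.
Bytes at offsets 16..23: E8 4D 2F 41 B7 7E 8A 69.
Little-endian stores the least-significant byte at the lowest address.
Reassemble most-significant byte first: 69 8A 7E B7 41 2F 4D E8 → 0x698A7EB7412F4DE8.
0x698A7EB7412F4DE8 = 7605030246306237928.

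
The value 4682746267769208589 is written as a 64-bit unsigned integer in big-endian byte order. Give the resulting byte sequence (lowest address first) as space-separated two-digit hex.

40 FC 74 EB 97 AB 7F 0D

4682746267769208589 in hexadecimal, padded to 64 bits, is 0x40FC74EB97AB7F0D.
Split into bytes (most-significant first): 40 FC 74 EB 97 AB 7F 0D.
Big-endian: lowest address holds the most-significant byte.
So the memory order matches the most-significant-first order: 40 FC 74 EB 97 AB 7F 0D.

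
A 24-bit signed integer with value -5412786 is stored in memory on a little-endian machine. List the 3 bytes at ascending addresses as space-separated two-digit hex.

Two's complement of -5412786 in 24 bits: 5412786 = 0x5297B2; invert → 0xAD684D; add 1 → 0xAD684E.
Split into bytes (most-significant first): AD 68 4E.
Little-endian stores the least-significant byte at the lowest address.
So at ascending addresses the bytes are 4E 68 AD.

4E 68 AD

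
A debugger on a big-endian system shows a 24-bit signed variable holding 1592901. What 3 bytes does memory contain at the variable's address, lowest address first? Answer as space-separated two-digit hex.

18 4E 45

1592901 in hexadecimal, padded to 24 bits, is 0x184E45.
Split into bytes (most-significant first): 18 4E 45.
Big-endian: lowest address holds the most-significant byte.
So the memory order matches the most-significant-first order: 18 4E 45.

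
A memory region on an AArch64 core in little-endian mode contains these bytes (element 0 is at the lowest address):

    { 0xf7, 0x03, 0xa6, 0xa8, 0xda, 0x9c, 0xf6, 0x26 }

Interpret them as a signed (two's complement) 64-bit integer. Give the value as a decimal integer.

2807603880658338807

In little-endian order the low byte comes first in memory.
Reassemble most-significant byte first: 26 F6 9C DA A8 A6 03 F7 → 0x26F69CDAA8A603F7.
0x26F69CDAA8A603F7 = 2807603880658338807.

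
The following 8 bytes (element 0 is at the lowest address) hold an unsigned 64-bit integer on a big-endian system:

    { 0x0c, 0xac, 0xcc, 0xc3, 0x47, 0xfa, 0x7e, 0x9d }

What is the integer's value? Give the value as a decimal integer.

913329963547655837

Big-endian: lowest address holds the most-significant byte.
The bytes are already most-significant first: 0x0CACCCC347FA7E9D.
0x0CACCCC347FA7E9D = 913329963547655837.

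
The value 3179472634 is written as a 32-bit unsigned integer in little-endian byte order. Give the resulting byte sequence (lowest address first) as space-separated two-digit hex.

3179472634 in hexadecimal, padded to 32 bits, is 0xBD82E6FA.
Split into bytes (most-significant first): BD 82 E6 FA.
In little-endian order the low byte comes first in memory.
So at ascending addresses the bytes are FA E6 82 BD.

FA E6 82 BD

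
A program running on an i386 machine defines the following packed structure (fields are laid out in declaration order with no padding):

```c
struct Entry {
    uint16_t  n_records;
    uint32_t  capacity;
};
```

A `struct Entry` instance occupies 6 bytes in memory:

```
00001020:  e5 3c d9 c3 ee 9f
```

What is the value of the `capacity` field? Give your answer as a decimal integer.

`capacity` follows `n_records` (2 bytes), so it starts at byte offset 2 and occupies 4 bytes.
Bytes at offsets 2..5: D9 C3 EE 9F.
In little-endian order the low byte comes first in memory.
Reassemble most-significant byte first: 9F EE C3 D9 → 0x9FEEC3D9.
0x9FEEC3D9 = 2683225049.

2683225049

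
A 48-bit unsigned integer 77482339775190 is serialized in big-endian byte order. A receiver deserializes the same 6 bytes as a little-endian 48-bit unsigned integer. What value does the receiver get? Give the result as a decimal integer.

236061439785030

77482339775190 in 48-bit hexadecimal is 0x46784356B2D6.
Stored big-endian, the bytes at ascending addresses are 46 78 43 56 B2 D6.
Read back as little-endian, the first byte is least significant, giving 0xD6B256437846.
0xD6B256437846 = 236061439785030.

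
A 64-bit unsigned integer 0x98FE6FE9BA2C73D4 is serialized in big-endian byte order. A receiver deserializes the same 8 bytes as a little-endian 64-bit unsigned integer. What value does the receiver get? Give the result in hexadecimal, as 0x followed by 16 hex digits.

Stored big-endian, the bytes at ascending addresses are 98 FE 6F E9 BA 2C 73 D4.
Read back as little-endian, the first byte is least significant, giving 0xD4732CBAE96FFE98.

0xD4732CBAE96FFE98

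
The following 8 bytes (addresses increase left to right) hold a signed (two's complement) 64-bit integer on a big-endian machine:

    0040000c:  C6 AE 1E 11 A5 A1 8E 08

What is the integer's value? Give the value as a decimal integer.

-4130330747110060536

Big-endian: lowest address holds the most-significant byte.
The bytes are already most-significant first: 0xC6AE1E11A5A18E08.
Top bit is set, so as a signed 64-bit value this is 0xC6AE1E11A5A18E08 − 2^64 = -4130330747110060536.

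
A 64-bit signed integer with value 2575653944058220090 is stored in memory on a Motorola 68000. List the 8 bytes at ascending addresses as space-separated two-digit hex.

23 BE 8F 9D 9F EC 8E 3A

2575653944058220090 in hexadecimal, padded to 64 bits, is 0x23BE8F9D9FEC8E3A.
Split into bytes (most-significant first): 23 BE 8F 9D 9F EC 8E 3A.
Big-endian: lowest address holds the most-significant byte.
So the memory order matches the most-significant-first order: 23 BE 8F 9D 9F EC 8E 3A.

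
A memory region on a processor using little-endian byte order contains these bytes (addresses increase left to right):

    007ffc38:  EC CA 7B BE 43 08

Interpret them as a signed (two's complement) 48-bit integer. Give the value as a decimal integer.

9087051614956

Little-endian: lowest address holds the least-significant byte.
Reassemble most-significant byte first: 08 43 BE 7B CA EC → 0x0843BE7BCAEC.
0x0843BE7BCAEC = 9087051614956.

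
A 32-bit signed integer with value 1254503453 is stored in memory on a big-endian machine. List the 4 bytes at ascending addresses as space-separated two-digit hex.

1254503453 in hexadecimal, padded to 32 bits, is 0x4AC6341D.
Split into bytes (most-significant first): 4A C6 34 1D.
Big-endian: lowest address holds the most-significant byte.
So the memory order matches the most-significant-first order: 4A C6 34 1D.

4A C6 34 1D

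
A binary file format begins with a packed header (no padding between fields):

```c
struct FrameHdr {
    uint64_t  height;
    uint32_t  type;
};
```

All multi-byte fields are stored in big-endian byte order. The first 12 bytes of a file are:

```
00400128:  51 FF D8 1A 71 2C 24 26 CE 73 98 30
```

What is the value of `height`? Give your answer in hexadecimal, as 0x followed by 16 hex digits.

0x51FFD81A712C2426

`height` is the first field, at byte offset 0, occupying 8 bytes.
Bytes at offsets 0..7: 51 FF D8 1A 71 2C 24 26.
Big-endian stores the most-significant byte at the lowest address.
The bytes are already most-significant first: 0x51FFD81A712C2426.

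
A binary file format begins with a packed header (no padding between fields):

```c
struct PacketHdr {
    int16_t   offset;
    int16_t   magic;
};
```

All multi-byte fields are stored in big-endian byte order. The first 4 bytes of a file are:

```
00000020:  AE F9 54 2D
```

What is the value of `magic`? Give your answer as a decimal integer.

`magic` follows `offset` (2 bytes), so it starts at byte offset 2 and occupies 2 bytes.
Bytes at offsets 2..3: 54 2D.
Big-endian: lowest address holds the most-significant byte.
The bytes are already most-significant first: 0x542D.
0x542D = 21549.

21549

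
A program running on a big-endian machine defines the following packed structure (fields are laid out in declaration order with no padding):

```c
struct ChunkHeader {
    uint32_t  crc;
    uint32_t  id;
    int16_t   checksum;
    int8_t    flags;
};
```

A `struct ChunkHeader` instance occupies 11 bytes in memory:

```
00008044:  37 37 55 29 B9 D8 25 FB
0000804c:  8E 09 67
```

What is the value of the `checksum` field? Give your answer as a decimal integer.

-29175

`checksum` follows `crc` (4 B), `id` (4 B), so it starts at offset 4 + 4 = 8 and occupies 2 bytes.
Bytes at offsets 8..9: 8E 09.
Big-endian: lowest address holds the most-significant byte.
The bytes are already most-significant first: 0x8E09.
Top bit is set, so as a signed 16-bit value this is 0x8E09 − 2^16 = -29175.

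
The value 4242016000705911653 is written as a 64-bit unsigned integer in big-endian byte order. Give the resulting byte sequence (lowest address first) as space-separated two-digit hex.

3A DE AB 13 D5 99 5B 65

4242016000705911653 in hexadecimal, padded to 64 bits, is 0x3ADEAB13D5995B65.
Split into bytes (most-significant first): 3A DE AB 13 D5 99 5B 65.
Big-endian: lowest address holds the most-significant byte.
So the memory order matches the most-significant-first order: 3A DE AB 13 D5 99 5B 65.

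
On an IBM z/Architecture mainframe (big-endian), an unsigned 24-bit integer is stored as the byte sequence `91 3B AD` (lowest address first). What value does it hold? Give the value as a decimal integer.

9517997

Big-endian stores the most-significant byte at the lowest address.
The bytes are already most-significant first: 0x913BAD.
0x913BAD = 9517997.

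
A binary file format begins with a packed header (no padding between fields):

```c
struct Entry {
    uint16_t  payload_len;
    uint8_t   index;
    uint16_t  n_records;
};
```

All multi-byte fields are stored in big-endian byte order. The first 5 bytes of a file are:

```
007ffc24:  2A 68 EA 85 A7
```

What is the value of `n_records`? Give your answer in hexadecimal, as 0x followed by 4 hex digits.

0x85A7

`n_records` follows `payload_len` (2 B), `index` (1 B), so it starts at offset 2 + 1 = 3 and occupies 2 bytes.
Bytes at offsets 3..4: 85 A7.
In big-endian order the high byte comes first in memory.
The bytes are already most-significant first: 0x85A7.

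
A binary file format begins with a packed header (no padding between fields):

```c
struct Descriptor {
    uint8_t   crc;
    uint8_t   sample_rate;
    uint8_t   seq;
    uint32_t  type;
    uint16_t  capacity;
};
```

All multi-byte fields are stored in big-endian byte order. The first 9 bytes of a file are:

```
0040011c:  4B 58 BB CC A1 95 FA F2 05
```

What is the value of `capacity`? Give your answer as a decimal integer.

`capacity` follows `crc` (1 B), `sample_rate` (1 B), `seq` (1 B), `type` (4 B), so it starts at offset 1 + 1 + 1 + 4 = 7 and occupies 2 bytes.
Bytes at offsets 7..8: F2 05.
Big-endian stores the most-significant byte at the lowest address.
The bytes are already most-significant first: 0xF205.
0xF205 = 61957.

61957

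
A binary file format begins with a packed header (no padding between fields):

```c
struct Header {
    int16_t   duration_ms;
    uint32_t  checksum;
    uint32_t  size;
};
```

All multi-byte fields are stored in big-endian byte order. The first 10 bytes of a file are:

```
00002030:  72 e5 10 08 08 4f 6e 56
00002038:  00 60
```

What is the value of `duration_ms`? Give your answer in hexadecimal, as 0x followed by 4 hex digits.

`duration_ms` is the first field, at byte offset 0, occupying 2 bytes.
Bytes at offsets 0..1: 72 E5.
Big-endian stores the most-significant byte at the lowest address.
The bytes are already most-significant first: 0x72E5.

0x72E5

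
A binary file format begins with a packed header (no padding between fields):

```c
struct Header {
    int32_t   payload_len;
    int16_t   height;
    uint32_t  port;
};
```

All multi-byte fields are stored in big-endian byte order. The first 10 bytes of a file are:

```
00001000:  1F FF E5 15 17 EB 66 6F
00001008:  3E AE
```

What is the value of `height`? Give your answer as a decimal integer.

`height` follows `payload_len` (4 bytes), so it starts at byte offset 4 and occupies 2 bytes.
Bytes at offsets 4..5: 17 EB.
Big-endian: lowest address holds the most-significant byte.
The bytes are already most-significant first: 0x17EB.
0x17EB = 6123.

6123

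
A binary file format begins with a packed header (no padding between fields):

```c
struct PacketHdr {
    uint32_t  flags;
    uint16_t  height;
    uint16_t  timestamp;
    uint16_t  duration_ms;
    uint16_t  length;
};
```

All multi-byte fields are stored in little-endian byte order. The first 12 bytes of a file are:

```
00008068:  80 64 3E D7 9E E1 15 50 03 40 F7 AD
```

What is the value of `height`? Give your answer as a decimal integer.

`height` follows `flags` (4 bytes), so it starts at byte offset 4 and occupies 2 bytes.
Bytes at offsets 4..5: 9E E1.
In little-endian order the low byte comes first in memory.
Reassemble most-significant byte first: E1 9E → 0xE19E.
0xE19E = 57758.

57758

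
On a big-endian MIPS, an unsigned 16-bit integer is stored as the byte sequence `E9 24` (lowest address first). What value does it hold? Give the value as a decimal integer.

Big-endian stores the most-significant byte at the lowest address.
The bytes are already most-significant first: 0xE924.
0xE924 = 59684.

59684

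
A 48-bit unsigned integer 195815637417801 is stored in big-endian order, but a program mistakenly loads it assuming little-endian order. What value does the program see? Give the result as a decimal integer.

80812005463986

195815637417801 in 48-bit hexadecimal is 0xB217E1827F49.
Stored big-endian, the bytes at ascending addresses are B2 17 E1 82 7F 49.
Read back as little-endian, the first byte is least significant, giving 0x497F82E117B2.
0x497F82E117B2 = 80812005463986.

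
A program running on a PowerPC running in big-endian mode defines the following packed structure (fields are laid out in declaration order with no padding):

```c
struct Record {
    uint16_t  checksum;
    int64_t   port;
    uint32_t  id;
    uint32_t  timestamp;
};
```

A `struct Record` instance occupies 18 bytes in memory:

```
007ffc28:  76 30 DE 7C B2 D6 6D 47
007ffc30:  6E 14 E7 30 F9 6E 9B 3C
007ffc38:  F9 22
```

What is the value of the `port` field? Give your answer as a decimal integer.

`port` follows `checksum` (2 bytes), so it starts at byte offset 2 and occupies 8 bytes.
Bytes at offsets 2..9: DE 7C B2 D6 6D 47 6E 14.
Big-endian: lowest address holds the most-significant byte.
The bytes are already most-significant first: 0xDE7CB2D66D476E14.
Top bit is set, so as a signed 64-bit value this is 0xDE7CB2D66D476E14 − 2^64 = -2414858666151285228.

-2414858666151285228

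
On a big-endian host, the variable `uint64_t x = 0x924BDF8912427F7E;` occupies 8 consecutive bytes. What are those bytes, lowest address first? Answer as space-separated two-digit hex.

92 4B DF 89 12 42 7F 7E

Split into bytes (most-significant first): 92 4B DF 89 12 42 7F 7E.
Big-endian stores the most-significant byte at the lowest address.
So the memory order matches the most-significant-first order: 92 4B DF 89 12 42 7F 7E.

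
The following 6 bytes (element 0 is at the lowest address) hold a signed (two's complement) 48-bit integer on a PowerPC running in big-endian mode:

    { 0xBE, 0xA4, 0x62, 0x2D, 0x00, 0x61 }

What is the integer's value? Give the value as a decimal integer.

In big-endian order the high byte comes first in memory.
The bytes are already most-significant first: 0xBEA4622D0061.
Top bit is set, so as a signed 48-bit value this is 0xBEA4622D0061 − 2^48 = -71861745680287.

-71861745680287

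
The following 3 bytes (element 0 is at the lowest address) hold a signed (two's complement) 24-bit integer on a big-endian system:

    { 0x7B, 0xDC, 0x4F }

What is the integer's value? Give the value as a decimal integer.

8117327

Big-endian: lowest address holds the most-significant byte.
The bytes are already most-significant first: 0x7BDC4F.
0x7BDC4F = 8117327.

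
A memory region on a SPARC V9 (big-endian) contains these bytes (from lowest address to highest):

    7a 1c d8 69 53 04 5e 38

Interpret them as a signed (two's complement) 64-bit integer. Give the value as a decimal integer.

8799145718851067448

Big-endian stores the most-significant byte at the lowest address.
The bytes are already most-significant first: 0x7A1CD86953045E38.
0x7A1CD86953045E38 = 8799145718851067448.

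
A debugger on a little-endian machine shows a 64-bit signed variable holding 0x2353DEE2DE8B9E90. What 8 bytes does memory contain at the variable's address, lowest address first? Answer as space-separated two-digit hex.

90 9E 8B DE E2 DE 53 23

Split into bytes (most-significant first): 23 53 DE E2 DE 8B 9E 90.
In little-endian order the low byte comes first in memory.
So at ascending addresses the bytes are 90 9E 8B DE E2 DE 53 23.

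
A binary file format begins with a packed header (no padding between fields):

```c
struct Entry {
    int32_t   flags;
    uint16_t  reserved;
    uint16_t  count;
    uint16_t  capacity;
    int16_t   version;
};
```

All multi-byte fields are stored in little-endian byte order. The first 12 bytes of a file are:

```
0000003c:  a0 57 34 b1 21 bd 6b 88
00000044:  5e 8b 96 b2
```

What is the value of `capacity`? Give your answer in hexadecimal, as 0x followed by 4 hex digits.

0x8B5E

`capacity` follows `flags` (4 B), `reserved` (2 B), `count` (2 B), so it starts at offset 4 + 2 + 2 = 8 and occupies 2 bytes.
Bytes at offsets 8..9: 5E 8B.
In little-endian order the low byte comes first in memory.
Reassemble most-significant byte first: 8B 5E → 0x8B5E.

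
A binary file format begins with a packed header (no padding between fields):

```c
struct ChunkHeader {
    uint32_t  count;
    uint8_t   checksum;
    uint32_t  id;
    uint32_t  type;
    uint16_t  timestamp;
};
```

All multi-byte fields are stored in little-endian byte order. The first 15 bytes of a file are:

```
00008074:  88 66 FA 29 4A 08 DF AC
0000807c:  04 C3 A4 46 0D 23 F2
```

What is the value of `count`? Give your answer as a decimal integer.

`count` is the first field, at byte offset 0, occupying 4 bytes.
Bytes at offsets 0..3: 88 66 FA 29.
Little-endian stores the least-significant byte at the lowest address.
Reassemble most-significant byte first: 29 FA 66 88 → 0x29FA6688.
0x29FA6688 = 704276104.

704276104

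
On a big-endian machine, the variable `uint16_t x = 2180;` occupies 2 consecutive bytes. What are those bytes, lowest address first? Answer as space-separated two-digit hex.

2180 in hexadecimal, padded to 16 bits, is 0x0884.
Split into bytes (most-significant first): 08 84.
In big-endian order the high byte comes first in memory.
So the memory order matches the most-significant-first order: 08 84.

08 84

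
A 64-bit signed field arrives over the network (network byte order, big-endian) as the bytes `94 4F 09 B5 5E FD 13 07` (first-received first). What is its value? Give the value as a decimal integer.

-7759972958348700921

In big-endian order the high byte comes first in memory.
The bytes are already most-significant first: 0x944F09B55EFD1307.
Top bit is set, so as a signed 64-bit value this is 0x944F09B55EFD1307 − 2^64 = -7759972958348700921.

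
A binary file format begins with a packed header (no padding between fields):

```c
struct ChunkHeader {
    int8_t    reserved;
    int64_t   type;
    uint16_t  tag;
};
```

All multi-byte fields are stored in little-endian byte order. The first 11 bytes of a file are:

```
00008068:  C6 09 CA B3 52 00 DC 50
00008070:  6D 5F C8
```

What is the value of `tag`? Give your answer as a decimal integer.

`tag` follows `reserved` (1 B), `type` (8 B), so it starts at offset 1 + 8 = 9 and occupies 2 bytes.
Bytes at offsets 9..10: 5F C8.
Little-endian stores the least-significant byte at the lowest address.
Reassemble most-significant byte first: C8 5F → 0xC85F.
0xC85F = 51295.

51295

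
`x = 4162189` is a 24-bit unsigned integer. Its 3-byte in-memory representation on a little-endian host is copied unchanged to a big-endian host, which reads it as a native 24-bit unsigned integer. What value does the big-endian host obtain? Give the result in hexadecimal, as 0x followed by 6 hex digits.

4162189 in 24-bit hexadecimal is 0x3F828D.
Stored little-endian, the bytes at ascending addresses are 8D 82 3F.
Read back as big-endian, the last byte is least significant, giving 0x8D823F.

0x8D823F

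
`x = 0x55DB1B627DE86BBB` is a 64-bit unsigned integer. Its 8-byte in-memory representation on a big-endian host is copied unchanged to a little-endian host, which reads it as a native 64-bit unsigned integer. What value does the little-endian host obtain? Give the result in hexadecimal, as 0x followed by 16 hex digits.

0xBB6BE87D621BDB55

Stored big-endian, the bytes at ascending addresses are 55 DB 1B 62 7D E8 6B BB.
Read back as little-endian, the first byte is least significant, giving 0xBB6BE87D621BDB55.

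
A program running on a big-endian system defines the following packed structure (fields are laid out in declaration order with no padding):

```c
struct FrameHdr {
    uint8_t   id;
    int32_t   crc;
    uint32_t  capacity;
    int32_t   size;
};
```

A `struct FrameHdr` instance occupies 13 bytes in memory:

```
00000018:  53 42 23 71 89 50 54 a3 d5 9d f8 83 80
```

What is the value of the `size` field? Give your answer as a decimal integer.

`size` follows `id` (1 B), `crc` (4 B), `capacity` (4 B), so it starts at offset 1 + 4 + 4 = 9 and occupies 4 bytes.
Bytes at offsets 9..12: 9D F8 83 80.
Big-endian stores the most-significant byte at the lowest address.
The bytes are already most-significant first: 0x9DF88380.
Top bit is set, so as a signed 32-bit value this is 0x9DF88380 − 2^32 = -1644657792.

-1644657792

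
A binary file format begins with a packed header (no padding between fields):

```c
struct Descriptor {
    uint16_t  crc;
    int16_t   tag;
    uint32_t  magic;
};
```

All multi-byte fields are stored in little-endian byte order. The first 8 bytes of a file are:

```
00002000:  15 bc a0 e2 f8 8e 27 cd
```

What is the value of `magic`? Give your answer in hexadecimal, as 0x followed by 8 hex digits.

0xCD278EF8

`magic` follows `crc` (2 B), `tag` (2 B), so it starts at offset 2 + 2 = 4 and occupies 4 bytes.
Bytes at offsets 4..7: F8 8E 27 CD.
Little-endian stores the least-significant byte at the lowest address.
Reassemble most-significant byte first: CD 27 8E F8 → 0xCD278EF8.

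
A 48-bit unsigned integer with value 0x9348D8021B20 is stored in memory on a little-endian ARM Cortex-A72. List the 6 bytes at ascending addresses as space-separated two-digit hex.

20 1B 02 D8 48 93

Split into bytes (most-significant first): 93 48 D8 02 1B 20.
Little-endian: lowest address holds the least-significant byte.
So at ascending addresses the bytes are 20 1B 02 D8 48 93.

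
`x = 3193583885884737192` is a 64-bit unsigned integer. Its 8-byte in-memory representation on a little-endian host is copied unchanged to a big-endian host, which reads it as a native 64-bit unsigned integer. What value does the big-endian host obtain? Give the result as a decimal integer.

12125540359805817132

3193583885884737192 in 64-bit hexadecimal is 0x2C51E39FB69246A8.
Stored little-endian, the bytes at ascending addresses are A8 46 92 B6 9F E3 51 2C.
Read back as big-endian, the last byte is least significant, giving 0xA84692B69FE3512C.
0xA84692B69FE3512C = 12125540359805817132.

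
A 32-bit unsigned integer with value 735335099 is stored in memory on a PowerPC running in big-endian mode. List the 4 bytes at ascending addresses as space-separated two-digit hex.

2B D4 52 BB

735335099 in hexadecimal, padded to 32 bits, is 0x2BD452BB.
Split into bytes (most-significant first): 2B D4 52 BB.
In big-endian order the high byte comes first in memory.
So the memory order matches the most-significant-first order: 2B D4 52 BB.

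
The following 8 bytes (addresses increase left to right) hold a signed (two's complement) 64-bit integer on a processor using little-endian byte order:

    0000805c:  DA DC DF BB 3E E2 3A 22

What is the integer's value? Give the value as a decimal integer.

2466532505006628058

Little-endian stores the least-significant byte at the lowest address.
Reassemble most-significant byte first: 22 3A E2 3E BB DF DC DA → 0x223AE23EBBDFDCDA.
0x223AE23EBBDFDCDA = 2466532505006628058.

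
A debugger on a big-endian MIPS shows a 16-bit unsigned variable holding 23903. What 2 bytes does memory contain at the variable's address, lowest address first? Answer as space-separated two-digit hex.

5D 5F

23903 in hexadecimal, padded to 16 bits, is 0x5D5F.
Split into bytes (most-significant first): 5D 5F.
In big-endian order the high byte comes first in memory.
So the memory order matches the most-significant-first order: 5D 5F.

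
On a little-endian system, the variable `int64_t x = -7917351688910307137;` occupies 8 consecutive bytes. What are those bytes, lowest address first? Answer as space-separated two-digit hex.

Two's complement of -7917351688910307137 in 64 bits: 7917351688910307137 = 0x6DE01569C3567F41; invert → 0x921FEA963CA980BE; add 1 → 0x921FEA963CA980BF.
Split into bytes (most-significant first): 92 1F EA 96 3C A9 80 BF.
Little-endian stores the least-significant byte at the lowest address.
So at ascending addresses the bytes are BF 80 A9 3C 96 EA 1F 92.

BF 80 A9 3C 96 EA 1F 92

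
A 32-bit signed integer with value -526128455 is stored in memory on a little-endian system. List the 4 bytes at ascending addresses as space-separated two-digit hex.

Two's complement of -526128455 in 32 bits: 526128455 = 0x1F5C1547; invert → 0xE0A3EAB8; add 1 → 0xE0A3EAB9.
Split into bytes (most-significant first): E0 A3 EA B9.
In little-endian order the low byte comes first in memory.
So at ascending addresses the bytes are B9 EA A3 E0.

B9 EA A3 E0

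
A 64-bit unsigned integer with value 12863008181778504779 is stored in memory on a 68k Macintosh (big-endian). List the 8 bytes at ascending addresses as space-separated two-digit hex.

B2 82 95 CA 49 D9 DC 4B

12863008181778504779 in hexadecimal, padded to 64 bits, is 0xB28295CA49D9DC4B.
Split into bytes (most-significant first): B2 82 95 CA 49 D9 DC 4B.
Big-endian: lowest address holds the most-significant byte.
So the memory order matches the most-significant-first order: B2 82 95 CA 49 D9 DC 4B.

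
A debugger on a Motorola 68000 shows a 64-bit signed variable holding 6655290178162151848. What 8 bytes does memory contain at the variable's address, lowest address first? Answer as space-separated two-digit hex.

5C 5C 57 27 E2 80 51 A8

6655290178162151848 in hexadecimal, padded to 64 bits, is 0x5C5C5727E28051A8.
Split into bytes (most-significant first): 5C 5C 57 27 E2 80 51 A8.
Big-endian: lowest address holds the most-significant byte.
So the memory order matches the most-significant-first order: 5C 5C 57 27 E2 80 51 A8.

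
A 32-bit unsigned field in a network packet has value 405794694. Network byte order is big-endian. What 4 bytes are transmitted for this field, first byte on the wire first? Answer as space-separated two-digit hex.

18 2F EF 86

405794694 in hexadecimal, padded to 32 bits, is 0x182FEF86.
Split into bytes (most-significant first): 18 2F EF 86.
Big-endian stores the most-significant byte at the lowest address.
So the memory order matches the most-significant-first order: 18 2F EF 86.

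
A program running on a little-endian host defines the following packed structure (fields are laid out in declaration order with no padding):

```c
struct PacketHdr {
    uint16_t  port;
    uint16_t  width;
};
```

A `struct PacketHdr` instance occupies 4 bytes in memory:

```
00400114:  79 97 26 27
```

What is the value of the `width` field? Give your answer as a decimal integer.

`width` follows `port` (2 bytes), so it starts at byte offset 2 and occupies 2 bytes.
Bytes at offsets 2..3: 26 27.
In little-endian order the low byte comes first in memory.
Reassemble most-significant byte first: 27 26 → 0x2726.
0x2726 = 10022.

10022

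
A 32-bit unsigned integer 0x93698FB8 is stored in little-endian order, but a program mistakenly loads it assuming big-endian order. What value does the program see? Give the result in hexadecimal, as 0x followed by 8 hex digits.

Stored little-endian, the bytes at ascending addresses are B8 8F 69 93.
Read back as big-endian, the last byte is least significant, giving 0xB88F6993.

0xB88F6993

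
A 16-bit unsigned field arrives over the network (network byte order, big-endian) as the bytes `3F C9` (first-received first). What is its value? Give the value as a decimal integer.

Big-endian stores the most-significant byte at the lowest address.
The bytes are already most-significant first: 0x3FC9.
0x3FC9 = 16329.

16329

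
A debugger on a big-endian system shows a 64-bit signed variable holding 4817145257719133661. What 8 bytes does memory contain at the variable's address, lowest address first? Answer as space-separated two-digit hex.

42 D9 F0 16 ED CE 75 DD

4817145257719133661 in hexadecimal, padded to 64 bits, is 0x42D9F016EDCE75DD.
Split into bytes (most-significant first): 42 D9 F0 16 ED CE 75 DD.
Big-endian stores the most-significant byte at the lowest address.
So the memory order matches the most-significant-first order: 42 D9 F0 16 ED CE 75 DD.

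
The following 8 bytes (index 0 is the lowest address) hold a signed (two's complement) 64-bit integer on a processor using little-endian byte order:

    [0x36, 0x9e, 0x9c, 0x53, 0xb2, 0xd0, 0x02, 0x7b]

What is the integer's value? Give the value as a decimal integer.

8863876480944086582

Little-endian: lowest address holds the least-significant byte.
Reassemble most-significant byte first: 7B 02 D0 B2 53 9C 9E 36 → 0x7B02D0B2539C9E36.
0x7B02D0B2539C9E36 = 8863876480944086582.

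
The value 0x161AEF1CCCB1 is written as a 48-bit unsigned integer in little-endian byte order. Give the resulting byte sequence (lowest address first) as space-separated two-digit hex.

B1 CC 1C EF 1A 16

Split into bytes (most-significant first): 16 1A EF 1C CC B1.
In little-endian order the low byte comes first in memory.
So at ascending addresses the bytes are B1 CC 1C EF 1A 16.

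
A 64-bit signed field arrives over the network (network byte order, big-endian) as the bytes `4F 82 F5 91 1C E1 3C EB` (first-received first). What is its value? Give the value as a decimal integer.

5729411679572278507

Big-endian stores the most-significant byte at the lowest address.
The bytes are already most-significant first: 0x4F82F5911CE13CEB.
0x4F82F5911CE13CEB = 5729411679572278507.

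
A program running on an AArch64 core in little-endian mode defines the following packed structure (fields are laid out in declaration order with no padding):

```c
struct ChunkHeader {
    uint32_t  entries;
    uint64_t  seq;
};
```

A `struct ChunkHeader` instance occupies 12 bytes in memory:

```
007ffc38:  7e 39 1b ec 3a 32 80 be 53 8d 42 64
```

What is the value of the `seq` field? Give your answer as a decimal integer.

7224492143073571386

`seq` follows `entries` (4 bytes), so it starts at byte offset 4 and occupies 8 bytes.
Bytes at offsets 4..11: 3A 32 80 BE 53 8D 42 64.
Little-endian stores the least-significant byte at the lowest address.
Reassemble most-significant byte first: 64 42 8D 53 BE 80 32 3A → 0x64428D53BE80323A.
0x64428D53BE80323A = 7224492143073571386.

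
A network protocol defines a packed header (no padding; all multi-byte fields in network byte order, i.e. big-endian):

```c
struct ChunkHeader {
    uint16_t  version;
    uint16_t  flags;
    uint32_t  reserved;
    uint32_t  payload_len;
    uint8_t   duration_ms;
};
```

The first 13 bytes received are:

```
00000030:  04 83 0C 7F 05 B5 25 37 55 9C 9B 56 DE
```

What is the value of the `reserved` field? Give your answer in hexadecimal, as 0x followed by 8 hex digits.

0x05B52537

`reserved` follows `version` (2 B), `flags` (2 B), so it starts at offset 2 + 2 = 4 and occupies 4 bytes.
Bytes at offsets 4..7: 05 B5 25 37.
Big-endian stores the most-significant byte at the lowest address.
The bytes are already most-significant first: 0x05B52537.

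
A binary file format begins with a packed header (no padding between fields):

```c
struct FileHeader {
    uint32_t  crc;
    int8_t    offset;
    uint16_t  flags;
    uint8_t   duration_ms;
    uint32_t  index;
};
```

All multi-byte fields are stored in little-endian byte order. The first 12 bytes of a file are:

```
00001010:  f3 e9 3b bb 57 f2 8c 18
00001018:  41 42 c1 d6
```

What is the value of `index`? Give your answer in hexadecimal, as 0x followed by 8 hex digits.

`index` follows `crc` (4 B), `offset` (1 B), `flags` (2 B), `duration_ms` (1 B), so it starts at offset 4 + 1 + 2 + 1 = 8 and occupies 4 bytes.
Bytes at offsets 8..11: 41 42 C1 D6.
In little-endian order the low byte comes first in memory.
Reassemble most-significant byte first: D6 C1 42 41 → 0xD6C14241.

0xD6C14241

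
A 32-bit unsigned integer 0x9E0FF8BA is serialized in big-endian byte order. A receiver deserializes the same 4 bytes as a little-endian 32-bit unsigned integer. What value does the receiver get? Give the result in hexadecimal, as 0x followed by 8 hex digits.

0xBAF80F9E

Stored big-endian, the bytes at ascending addresses are 9E 0F F8 BA.
Read back as little-endian, the first byte is least significant, giving 0xBAF80F9E.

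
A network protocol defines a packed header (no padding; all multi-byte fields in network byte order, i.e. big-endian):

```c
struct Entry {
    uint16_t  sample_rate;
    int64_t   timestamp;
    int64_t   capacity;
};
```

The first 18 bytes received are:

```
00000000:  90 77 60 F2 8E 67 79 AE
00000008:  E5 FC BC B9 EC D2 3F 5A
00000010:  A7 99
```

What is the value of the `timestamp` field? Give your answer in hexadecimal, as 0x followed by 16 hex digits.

0x60F28E6779AEE5FC

`timestamp` follows `sample_rate` (2 bytes), so it starts at byte offset 2 and occupies 8 bytes.
Bytes at offsets 2..9: 60 F2 8E 67 79 AE E5 FC.
In big-endian order the high byte comes first in memory.
The bytes are already most-significant first: 0x60F28E6779AEE5FC.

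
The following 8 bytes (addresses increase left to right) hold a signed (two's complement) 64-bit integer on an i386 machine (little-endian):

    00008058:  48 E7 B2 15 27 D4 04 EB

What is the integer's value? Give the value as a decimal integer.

In little-endian order the low byte comes first in memory.
Reassemble most-significant byte first: EB 04 D4 27 15 B2 E7 48 → 0xEB04D42715B2E748.
Top bit is set, so as a signed 64-bit value this is 0xEB04D42715B2E748 − 2^64 = -1511850310556784824.

-1511850310556784824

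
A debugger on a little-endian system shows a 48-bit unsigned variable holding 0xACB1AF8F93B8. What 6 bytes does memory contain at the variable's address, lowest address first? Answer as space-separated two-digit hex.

B8 93 8F AF B1 AC

Split into bytes (most-significant first): AC B1 AF 8F 93 B8.
Little-endian: lowest address holds the least-significant byte.
So at ascending addresses the bytes are B8 93 8F AF B1 AC.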